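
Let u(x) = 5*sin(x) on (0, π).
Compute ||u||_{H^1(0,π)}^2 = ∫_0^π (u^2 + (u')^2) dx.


||u||_{H^1(0,π)}^2 = 25*π

u'(x) = 5*cos(x).
Expand u² and (u')² and integrate term by term on (0, π), using: for integers n ≥ 1, ∫_0^π sin²(nx) dx = ∫_0^π cos²(nx) dx = π/2; for n ≠ n', ∫_0^π sin(nx)sin(n'x) dx = ∫_0^π cos(nx)cos(n'x) dx = 0; and by product-to-sum, ∫_0^π sin(nx)cos(n'x) dx = ½∫_0^π [sin((n+n')x) + sin((n−n')x)] dx, which is 0 when n+n' is even and 2n/(n²−n'²) when n+n' is odd (it need not vanish on (0, π)).
  u² squared terms: (5)²·∫sin(x)² dx = 25·π/2 = 25*π/2.
  So ∫_0^π u² dx = 25*π/2.
  (u')² squared terms: (5)²·∫cos(x)² dx = 25·π/2 = 25*π/2.
  So ∫_0^π (u')² dx = 25*π/2.
||u||_{H^1}^2 = (25*π/2) + (25*π/2) = 25*π.


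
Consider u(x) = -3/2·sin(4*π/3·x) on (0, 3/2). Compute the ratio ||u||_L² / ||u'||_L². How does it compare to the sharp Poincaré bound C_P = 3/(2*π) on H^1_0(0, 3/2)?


||u||_L² / ||u'||_L² = 3/(4*π) < C_P = 3/(2*π).

u(x) = -3/2·sin(4*π/3·x), so u'(x) = -2*π*cos(4*π*x/3).
Writing u(x) = A·sin(kπx/L) with A = -3/2 and k = 2, use ∫_0^L sin²(kπx/L) dx = L/2 and ∫_0^L cos²(kπx/L) dx = L/2.
u² = 9/4·sin²(4*π/3·x) and (u')² = 4*π^2·cos²(4*π/3·x), and each of sin², cos² integrates to L/2 = 3/4 over (0, 3/2).
∫_0^3/2 u² dx = 27/16, so ||u||_L² = 3*sqrt(3)/4.
∫_0^3/2 (u')² dx = 3*π^2, so ||u'||_L² = sqrt(3)*π.
Ratio ||u||_L² / ||u'||_L² = 3/(4*π).
Sharp Poincaré constant on H^1_0(0, 3/2) is C_P = L/π = 3/(2*π), achieved by sin(2*π/3·x).
This is the k = 2 harmonic; the ratio L/(kπ) is strictly less than C_P = L/π, consistent with the sharp inequality ||u||_L² ≤ C_P ||u'||_L².


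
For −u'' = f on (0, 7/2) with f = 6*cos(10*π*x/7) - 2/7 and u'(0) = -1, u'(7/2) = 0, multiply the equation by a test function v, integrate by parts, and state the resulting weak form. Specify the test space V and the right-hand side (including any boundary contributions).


V = H^1(0, 7/2) (v unrestricted at boundary; u is determined up to an additive constant); weak form: ∫_0^7/2 u'v' dx = ∫_0^7/2 (6*cos(10*π*x/7) - 2/7) v dx + v(0) for all v ∈ V.

Multiply both sides by a test function v and integrate from 0 to 7/2:
  ∫_0^7/2 −u''(x) v(x) dx = ∫_0^7/2 f(x) v(x) dx.
Integrate the LHS by parts once:
  ∫_0^7/2 −u'' v dx = −[u'(x) v(x)]_0^7/2 + ∫_0^7/2 u'(x) v'(x) dx.
Thus ∫_0^7/2 u'(x) v'(x) dx = ∫_0^7/2 f(x) v(x) dx + [u'(x) v(x)]_0^7/2.
Choose V so that boundary terms are either known or forced to vanish.
u has inhomogeneous Neumann u'(0) = -1, u'(7/2) = 0. [u' v]_0^7/2 = (0)·v(7/2) − (-1)·v(0) = v(0). Take V = H^1(0, 7/2); boundary term becomes part of RHS.
Weak formulation: find u (satisfying any essential BC) such that ∫_0^7/2 u'(x) v'(x) dx = ∫_0^7/2 f v dx + v(0) for all v ∈ V (Neumann data are natural BCs: they enter the RHS as boundary terms).
Substituting f(x) = 6*cos(10*π*x/7) - 2/7, the right-hand side is ∫_0^7/2 (6*cos(10*π*x/7) - 2/7) v dx + v(0).
Compatibility check (pure Neumann): taking v ≡ 1 ∈ V gives 0 = ∫_0^7/2 f dx + (0) − (-1), i.e. ∫_0^7/2 f dx must equal u'(0) − u'(7/2) = -1. Indeed ∫_0^7/2 (6*cos(10*π*x/7) - 2/7) dx = -1, so the data are compatible. The solution is then unique only up to an additive constant (fix it e.g. by requiring ∫_0^7/2 u dx = 0).


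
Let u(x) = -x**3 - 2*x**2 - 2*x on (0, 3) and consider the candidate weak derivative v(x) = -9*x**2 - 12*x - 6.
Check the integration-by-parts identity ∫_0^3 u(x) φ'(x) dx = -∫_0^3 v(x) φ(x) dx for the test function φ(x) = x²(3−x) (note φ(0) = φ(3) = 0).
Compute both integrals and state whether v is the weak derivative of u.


LHS = 135, RHS = 405. No, v is not the weak derivative of u.

u(x) = -x**3 - 2*x**2 - 2*x, classical derivative u'(x) = -3*x**2 - 4*x - 2.
φ(x) = x²(3−x), so φ'(x) = 3*x*(2 - x).
Note φ(0) = φ(3) = 0, so the boundary term u·φ vanishes.
LHS = ∫_0^3 u(x) φ'(x) dx = ∫_0^3 (3*x^5 - 6*x^3 - 12*x^2) dx. Term by term:
  ∫_0^3 3*x^5 dx = 729/2;  ∫_0^3 -6*x^3 dx = -243/2;  ∫_0^3 -12*x^2 dx = -108.
Sum: 729/2 − 243/2 − 108 = 135.
So LHS = 135.
∫_0^3 v(x) φ(x) dx = ∫_0^3 (9*x^5 - 15*x^4 - 30*x^3 - 18*x^2) dx. Term by term:
  ∫_0^3 9*x^5 dx = 2187/2;  ∫_0^3 -15*x^4 dx = -729;  ∫_0^3 -30*x^3 dx = -1215/2;
  ∫_0^3 -18*x^2 dx = -162.
Sum: 2187/2 − 729 − 1215/2 − 162 = -405.
So RHS = -∫_0^3 v(x) φ(x) dx = 405.
LHS − RHS = -270 ≠ 0, so the identity fails.
(For a valid weak derivative the identity must hold for EVERY test function, in particular this one. The failure shows v is NOT the weak derivative of u.)
Correct weak derivative would be u'(x) = -3*x**2 - 4*x - 2.


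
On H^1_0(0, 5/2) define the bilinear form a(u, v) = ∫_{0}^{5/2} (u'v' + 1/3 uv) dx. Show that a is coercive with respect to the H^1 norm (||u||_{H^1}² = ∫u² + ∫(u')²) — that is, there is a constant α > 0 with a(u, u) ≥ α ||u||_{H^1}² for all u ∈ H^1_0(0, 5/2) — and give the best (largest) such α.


α = (25 + 12*π^2)/(3*(25 + 4*π^2))

Coercivity of a(·,·) on H^1_0(0, 5/2) means a(u, u) ≥ α ||u||_{H^1}² for every u ∈ H^1_0.
The interval has length L = 5/2, and Poincaré/coercivity depend only on L. Here a(u, u) = ∫(u')² + (1/3)·∫u².
Here 0 < c = 1/3 < 1. The condition a(u,u) ≥ α||u||_{H^1}² reads (1−α)∫(u')² ≥ (α−c)∫u². Any admissible α is ≤ 1 (rapidly oscillating u have ∫u²/∫(u')² → 0), and α = 1 would force 0 ≥ (1−c)∫u², impossible since c < 1; so 1−α > 0. By the sharp Poincaré inequality on H^1_0 of an interval of length L, ∫(u')² ≥ (π/L)²∫u² with equality for the first sine mode sin(π(x−x₀)/L) (x₀ the left endpoint), so the inequality holds for all u iff (1−α)(π/L)² ≥ α − c, i.e. α ≤ ((π/L)² + c)/((π/L)² + 1) = (1 + c(L/π)²)/(1 + (L/π)²). With (π/L)² = 4*π^2/25 and c = 1/3, the largest admissible constant is α = ((π/L)² + c)/((π/L)² + 1).
Simplifying, α = (25 + 12*π^2)/(3*(25 + 4*π^2)).


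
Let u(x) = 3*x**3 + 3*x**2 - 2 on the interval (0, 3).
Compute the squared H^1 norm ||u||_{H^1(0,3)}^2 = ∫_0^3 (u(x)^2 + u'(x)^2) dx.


||u||_{H^1}^2 = 80814/7

The H^1 norm (squared) on an interval (0, L) is
  ||u||_{H^1}^2 = ∫_0^L u(x)^2 dx + ∫_0^L u'(x)^2 dx.
Compute u'(x) = 9*x**2 + 6*x.
Then u(x)^2 = 9*x**6 + 18*x**5 + 9*x**4 - 12*x**3 - 12*x**2 + 4 and u'(x)^2 = 81*x**4 + 108*x**3 + 36*x**2.
Integrate each monomial from 0 to 3 using ∫_0^3 c·x^n dx = c·3^(n+1)/(n+1):
  ∫_0^3 u(x)^2 dx = ∫_0^3 (9*x^6 + 18*x^5 + 9*x^4 - 12*x^3 - 12*x^2 + 4) dx. Term by term:
    ∫_0^3 9*x^6 dx = 19683/7;  ∫_0^3 18*x^5 dx = 2187;  ∫_0^3 9*x^4 dx = 2187/5;
    ∫_0^3 -12*x^3 dx = -243;  ∫_0^3 -12*x^2 dx = -108;  ∫_0^3 4 dx = 12.
  Sum: 19683/7 + 2187 + 2187/5 − 243 − 108 + 12 = 178404/35.
  ∫_0^3 u'(x)^2 dx = ∫_0^3 (81*x^4 + 108*x^3 + 36*x^2) dx. Term by term:
    ∫_0^3 81*x^4 dx = 19683/5;  ∫_0^3 108*x^3 dx = 2187;  ∫_0^3 36*x^2 dx = 324.
  Sum: 19683/5 + 2187 + 324 = 32238/5.
Adding: ||u||_{H^1}^2 = 178404/35 + 32238/5 = 80814/7.


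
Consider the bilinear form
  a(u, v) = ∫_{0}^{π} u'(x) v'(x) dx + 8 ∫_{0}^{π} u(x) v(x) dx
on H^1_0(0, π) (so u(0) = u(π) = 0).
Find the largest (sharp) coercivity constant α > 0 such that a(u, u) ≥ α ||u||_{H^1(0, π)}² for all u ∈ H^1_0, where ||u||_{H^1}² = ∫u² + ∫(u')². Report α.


α = 1

Coercivity of a(·,·) on H^1_0(0, π) means a(u, u) ≥ α ||u||_{H^1}² for every u ∈ H^1_0.
The interval has length L = π, and Poincaré/coercivity depend only on L. Here a(u, u) = ∫(u')² + (8)·∫u².
Here c = 8 ≥ 1, so a(u,u) = ∫(u')² + c∫u² ≥ ∫(u')² + ∫u² = ||u||_{H^1}², i.e. α = 1 works. No larger α is possible: a(u,u) ≥ α||u||_{H^1}² means (1−α)∫(u')² ≥ (α−c)∫u², and for the modes u_n = sin(nπ(x−x₀)/L) (x₀ the left endpoint) one has ∫u_n²/∫(u_n')² = (L/(nπ))² → 0, so a(u_n,u_n)/||u_n||_{H^1}² → 1. Hence the optimal constant is α = 1.
Therefore α = 1.


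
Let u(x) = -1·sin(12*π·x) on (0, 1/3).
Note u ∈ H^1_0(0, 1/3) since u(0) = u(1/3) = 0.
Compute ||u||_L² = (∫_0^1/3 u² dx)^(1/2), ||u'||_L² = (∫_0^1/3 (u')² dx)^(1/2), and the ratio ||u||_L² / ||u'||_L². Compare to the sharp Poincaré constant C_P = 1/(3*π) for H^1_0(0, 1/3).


||u||_L² / ||u'||_L² = 1/(12*π) < C_P = 1/(3*π).

u(x) = -1·sin(12*π·x), so u'(x) = -12*π*cos(12*π*x).
Writing u(x) = A·sin(kπx/L) with A = -1 and k = 4, use ∫_0^L sin²(kπx/L) dx = L/2 and ∫_0^L cos²(kπx/L) dx = L/2.
u² = 1·sin²(12*π·x) and (u')² = 144*π^2·cos²(12*π·x), and each of sin², cos² integrates to L/2 = 1/6 over (0, 1/3).
∫_0^1/3 u² dx = 1/6, so ||u||_L² = sqrt(6)/6.
∫_0^1/3 (u')² dx = 24*π^2, so ||u'||_L² = 2*sqrt(6)*π.
Ratio ||u||_L² / ||u'||_L² = 1/(12*π).
Sharp Poincaré constant on H^1_0(0, 1/3) is C_P = L/π = 1/(3*π), achieved by sin(3*π·x).
This is the k = 4 harmonic; the ratio L/(kπ) is strictly less than C_P = L/π, consistent with the sharp inequality ||u||_L² ≤ C_P ||u'||_L².


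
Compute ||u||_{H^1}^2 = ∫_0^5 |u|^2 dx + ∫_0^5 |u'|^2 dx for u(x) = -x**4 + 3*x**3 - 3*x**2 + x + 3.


||u||_{H^1}^2 = 25694075/252

The H^1 norm (squared) on an interval (0, L) is
  ||u||_{H^1}^2 = ∫_0^L u(x)^2 dx + ∫_0^L u'(x)^2 dx.
Compute u'(x) = -4*x**3 + 9*x**2 - 6*x + 1.
Then u(x)^2 = x**8 - 6*x**7 + 15*x**6 - 20*x**5 + 9*x**4 + 12*x**3 - 17*x**2 + 6*x + 9 and u'(x)^2 = 16*x**6 - 72*x**5 + 129*x**4 - 116*x**3 + 54*x**2 - 12*x + 1.
Integrate each monomial from 0 to 5 using ∫_0^5 c·x^n dx = c·5^(n+1)/(n+1):
  ∫_0^5 u(x)^2 dx = ∫_0^5 (x^8 - 6*x^7 + 15*x^6 - 20*x^5 + 9*x^4 + 12*x^3 - 17*x^2 + 6*x + 9) dx. Term by term:
    ∫_0^5 x^8 dx = 1953125/9;  ∫_0^5 -6*x^7 dx = -1171875/4;  ∫_0^5 15*x^6 dx = 1171875/7;
    ∫_0^5 -20*x^5 dx = -156250/3;  ∫_0^5 9*x^4 dx = 5625;  ∫_0^5 12*x^3 dx = 1875;
    ∫_0^5 -17*x^2 dx = -2125/3;  ∫_0^5 6*x dx = 75;  ∫_0^5 9 dx = 45.
  Sum: 1953125/9 − 1171875/4 + 1171875/7 − 156250/3 + 5625 + 1875 − 2125/3 + 75 + 45 = 11663615/252.
  ∫_0^5 u'(x)^2 dx = ∫_0^5 (16*x^6 - 72*x^5 + 129*x^4 - 116*x^3 + 54*x^2 - 12*x + 1) dx. Term by term:
    ∫_0^5 16*x^6 dx = 1250000/7;  ∫_0^5 -72*x^5 dx = -187500;  ∫_0^5 129*x^4 dx = 80625;
    ∫_0^5 -116*x^3 dx = -18125;  ∫_0^5 54*x^2 dx = 2250;  ∫_0^5 -12*x dx = -150;
    ∫_0^5 1 dx = 5.
  Sum: 1250000/7 − 187500 + 80625 − 18125 + 2250 − 150 + 5 = 389735/7.
Adding: ||u||_{H^1}^2 = 11663615/252 + 389735/7 = 25694075/252.


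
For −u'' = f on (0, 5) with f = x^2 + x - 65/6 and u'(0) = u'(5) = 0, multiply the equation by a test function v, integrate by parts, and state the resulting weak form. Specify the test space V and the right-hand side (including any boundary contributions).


V = H^1(0, 5) (no boundary constraint on v; u is determined up to an additive constant); weak form: ∫_0^5 u'v' dx = ∫_0^5 (x^2 + x - 65/6) v dx for all v ∈ V.

Multiply both sides by a test function v and integrate from 0 to 5:
  ∫_0^5 −u''(x) v(x) dx = ∫_0^5 f(x) v(x) dx.
Integrate the LHS by parts once:
  ∫_0^5 −u'' v dx = −[u'(x) v(x)]_0^5 + ∫_0^5 u'(x) v'(x) dx.
Thus ∫_0^5 u'(x) v'(x) dx = ∫_0^5 f(x) v(x) dx + [u'(x) v(x)]_0^5.
Choose V so that boundary terms are either known or forced to vanish.
u has homogeneous Neumann: u'(0) = u'(5) = 0. So [u' v]_0^5 = 0·v(5) − 0·v(0) = 0 for any v; take V = H^1(0, 5).
Weak formulation: find u (satisfying any essential BC) such that ∫_0^5 u'(x) v'(x) dx = ∫_0^5 f v dx for all v ∈ V (homogeneous Neumann, so boundary terms vanish).
Substituting f(x) = x^2 + x - 65/6, the right-hand side is ∫_0^5 (x^2 + x - 65/6) v dx.
Compatibility check (pure Neumann): taking v ≡ 1 ∈ V gives 0 = ∫_0^5 f dx + (0) − (0), i.e. ∫_0^5 f dx must equal u'(0) − u'(5) = 0. Indeed ∫_0^5 (x^2 + x - 65/6) dx = 0, so the data are compatible. The solution is then unique only up to an additive constant (fix it e.g. by requiring ∫_0^5 u dx = 0).


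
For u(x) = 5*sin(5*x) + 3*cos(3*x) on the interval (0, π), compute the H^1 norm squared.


||u||_{H^1(0,π)}^2 = 370*π

u'(x) = -9*sin(3*x) + 25*cos(5*x).
Expand u² and (u')² and integrate term by term on (0, π), using: for integers n ≥ 1, ∫_0^π sin²(nx) dx = ∫_0^π cos²(nx) dx = π/2; for n ≠ n', ∫_0^π sin(nx)sin(n'x) dx = ∫_0^π cos(nx)cos(n'x) dx = 0; and by product-to-sum, ∫_0^π sin(nx)cos(n'x) dx = ½∫_0^π [sin((n+n')x) + sin((n−n')x)] dx, which is 0 when n+n' is even and 2n/(n²−n'²) when n+n' is odd (it need not vanish on (0, π)).
  u² squared terms: (3)²·∫cos(3x)² dx = 9·π/2 = 9*π/2;  (5)²·∫sin(5x)² dx = 25·π/2 = 25*π/2.
  u² cross terms: 2·(3)·(5)·∫cos(3x)·sin(5x) dx = 30·(0) = 0.
  So ∫_0^π u² dx = 9*π/2 + 25*π/2 + 0 = 17*π.
  (u')² squared terms: (-9)²·∫sin(3x)² dx = 81·π/2 = 81*π/2;  (25)²·∫cos(5x)² dx = 625·π/2 = 625*π/2.
  (u')² cross terms: 2·(-9)·(25)·∫sin(3x)·cos(5x) dx = -450·(0) = 0.
  So ∫_0^π (u')² dx = 81*π/2 + 625*π/2 + 0 = 353*π.
||u||_{H^1}^2 = (17*π) + (353*π) = 370*π.


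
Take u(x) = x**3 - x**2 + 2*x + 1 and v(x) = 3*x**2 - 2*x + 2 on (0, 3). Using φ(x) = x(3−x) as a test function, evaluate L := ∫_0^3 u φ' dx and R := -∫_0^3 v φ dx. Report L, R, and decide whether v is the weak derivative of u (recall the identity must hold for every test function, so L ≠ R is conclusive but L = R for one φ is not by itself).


LHS = -639/20, RHS = -639/20. Yes, v = u' weakly.

u(x) = x**3 - x**2 + 2*x + 1, classical derivative u'(x) = 3*x**2 - 2*x + 2.
φ(x) = x(3−x), so φ'(x) = 3 - 2*x.
Note φ(0) = φ(3) = 0, so the boundary term u·φ vanishes.
LHS = ∫_0^3 u(x) φ'(x) dx = ∫_0^3 (-2*x^4 + 5*x^3 - 7*x^2 + 4*x + 3) dx. Term by term:
  ∫_0^3 -2*x^4 dx = -486/5;  ∫_0^3 5*x^3 dx = 405/4;  ∫_0^3 -7*x^2 dx = -63;
  ∫_0^3 4*x dx = 18;  ∫_0^3 3 dx = 9.
Sum: -486/5 + 405/4 − 63 + 18 + 9 = -639/20.
So LHS = -639/20.
∫_0^3 v(x) φ(x) dx = ∫_0^3 (-3*x^4 + 11*x^3 - 8*x^2 + 6*x) dx. Term by term:
  ∫_0^3 -3*x^4 dx = -729/5;  ∫_0^3 11*x^3 dx = 891/4;  ∫_0^3 -8*x^2 dx = -72;
  ∫_0^3 6*x dx = 27.
Sum: -729/5 + 891/4 − 72 + 27 = 639/20.
So RHS = -∫_0^3 v(x) φ(x) dx = -639/20.
LHS = RHS, so the identity holds for this test φ.
Moreover u is smooth here and v(x) = u'(x) = 3*x**2 - 2*x + 2 pointwise, so the identity holds for every test function. Hence v is the weak derivative of u.


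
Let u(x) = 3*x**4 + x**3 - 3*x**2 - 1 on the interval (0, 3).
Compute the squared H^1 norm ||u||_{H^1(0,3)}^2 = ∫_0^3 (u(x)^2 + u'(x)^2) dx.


||u||_{H^1}^2 = 9169647/140

The H^1 norm (squared) on an interval (0, L) is
  ||u||_{H^1}^2 = ∫_0^L u(x)^2 dx + ∫_0^L u'(x)^2 dx.
Compute u'(x) = 12*x**3 + 3*x**2 - 6*x.
Then u(x)^2 = 9*x**8 + 6*x**7 - 17*x**6 - 6*x**5 + 3*x**4 - 2*x**3 + 6*x**2 + 1 and u'(x)^2 = 144*x**6 + 72*x**5 - 135*x**4 - 36*x**3 + 36*x**2.
Integrate each monomial from 0 to 3 using ∫_0^3 c·x^n dx = c·3^(n+1)/(n+1):
  ∫_0^3 u(x)^2 dx = ∫_0^3 (9*x^8 + 6*x^7 - 17*x^6 - 6*x^5 + 3*x^4 - 2*x^3 + 6*x^2 + 1) dx. Term by term:
    ∫_0^3 9*x^8 dx = 19683;  ∫_0^3 6*x^7 dx = 19683/4;  ∫_0^3 -17*x^6 dx = -37179/7;
    ∫_0^3 -6*x^5 dx = -729;  ∫_0^3 3*x^4 dx = 729/5;  ∫_0^3 -2*x^3 dx = -81/2;
    ∫_0^3 6*x^2 dx = 54;  ∫_0^3 1 dx = 3.
  Sum: 19683 + 19683/4 − 37179/7 − 729 + 729/5 − 81/2 + 54 + 3 = 2621607/140.
  ∫_0^3 u'(x)^2 dx = ∫_0^3 (144*x^6 + 72*x^5 - 135*x^4 - 36*x^3 + 36*x^2) dx. Term by term:
    ∫_0^3 144*x^6 dx = 314928/7;  ∫_0^3 72*x^5 dx = 8748;  ∫_0^3 -135*x^4 dx = -6561;
    ∫_0^3 -36*x^3 dx = -729;  ∫_0^3 36*x^2 dx = 324.
  Sum: 314928/7 + 8748 − 6561 − 729 + 324 = 327402/7.
Adding: ||u||_{H^1}^2 = 2621607/140 + 327402/7 = 9169647/140.


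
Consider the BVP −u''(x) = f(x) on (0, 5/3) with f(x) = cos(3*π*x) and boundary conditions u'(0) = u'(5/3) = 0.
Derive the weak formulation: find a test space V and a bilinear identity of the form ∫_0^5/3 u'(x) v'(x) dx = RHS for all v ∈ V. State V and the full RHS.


V = H^1(0, 5/3) (no boundary constraint on v; u is determined up to an additive constant); weak form: ∫_0^5/3 u'v' dx = ∫_0^5/3 (cos(3*π*x)) v dx for all v ∈ V.

Multiply both sides by a test function v and integrate from 0 to 5/3:
  ∫_0^5/3 −u''(x) v(x) dx = ∫_0^5/3 f(x) v(x) dx.
Integrate the LHS by parts once:
  ∫_0^5/3 −u'' v dx = −[u'(x) v(x)]_0^5/3 + ∫_0^5/3 u'(x) v'(x) dx.
Thus ∫_0^5/3 u'(x) v'(x) dx = ∫_0^5/3 f(x) v(x) dx + [u'(x) v(x)]_0^5/3.
Choose V so that boundary terms are either known or forced to vanish.
u has homogeneous Neumann: u'(0) = u'(5/3) = 0. So [u' v]_0^5/3 = 0·v(5/3) − 0·v(0) = 0 for any v; take V = H^1(0, 5/3).
Weak formulation: find u (satisfying any essential BC) such that ∫_0^5/3 u'(x) v'(x) dx = ∫_0^5/3 f v dx for all v ∈ V (homogeneous Neumann, so boundary terms vanish).
Substituting f(x) = cos(3*π*x), the right-hand side is ∫_0^5/3 (cos(3*π*x)) v dx.
Compatibility check (pure Neumann): taking v ≡ 1 ∈ V gives 0 = ∫_0^5/3 f dx + (0) − (0), i.e. ∫_0^5/3 f dx must equal u'(0) − u'(5/3) = 0. Indeed ∫_0^5/3 (cos(3*π*x)) dx = 0, so the data are compatible. The solution is then unique only up to an additive constant (fix it e.g. by requiring ∫_0^5/3 u dx = 0).


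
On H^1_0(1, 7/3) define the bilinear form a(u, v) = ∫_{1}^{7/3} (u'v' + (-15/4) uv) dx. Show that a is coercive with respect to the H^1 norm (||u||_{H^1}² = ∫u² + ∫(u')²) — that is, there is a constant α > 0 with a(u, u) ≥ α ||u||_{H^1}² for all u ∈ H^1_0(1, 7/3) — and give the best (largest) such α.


α = 3*(-20 + 3*π^2)/(16 + 9*π^2)

Coercivity of a(·,·) on H^1_0(1, 7/3) means a(u, u) ≥ α ||u||_{H^1}² for every u ∈ H^1_0.
The interval has length L = 4/3, and Poincaré/coercivity depend only on L. Here a(u, u) = ∫(u')² + (-15/4)·∫u².
Here c = -15/4 < 0 with |c| < (π/L)² = 9*π^2/16, so coercivity still holds. The condition a(u,u) ≥ α||u||_{H^1}² reads (1−α)∫(u')² ≥ (α−c)∫u². Any admissible α is ≤ 1 (rapidly oscillating u have ∫u²/∫(u')² → 0), and α = 1 would force 0 ≥ (1−c)∫u², impossible since c < 1; so 1−α > 0. By the sharp Poincaré inequality on H^1_0 of an interval of length L, ∫(u')² ≥ (π/L)²∫u² with equality for the first sine mode sin(π(x−x₀)/L) (x₀ the left endpoint), so the inequality holds for all u iff (1−α)(π/L)² ≥ α − c, i.e. α ≤ ((π/L)² + c)/((π/L)² + 1) = (1 + c(L/π)²)/(1 + (L/π)²). (Direct route, valid since c ≤ 0: Poincaré gives c∫u² ≥ c(L/π)²∫(u')², so a(u,u) ≥ (1 + c(L/π)²)∫(u')², while ||u||_{H^1}² ≤ (1 + (L/π)²)∫(u')²; dividing yields the same α.) With (π/L)² = 9*π^2/16 and c = -15/4, the largest admissible constant is α = ((π/L)² + c)/((π/L)² + 1).
Simplifying, α = 3*(-20 + 3*π^2)/(16 + 9*π^2).


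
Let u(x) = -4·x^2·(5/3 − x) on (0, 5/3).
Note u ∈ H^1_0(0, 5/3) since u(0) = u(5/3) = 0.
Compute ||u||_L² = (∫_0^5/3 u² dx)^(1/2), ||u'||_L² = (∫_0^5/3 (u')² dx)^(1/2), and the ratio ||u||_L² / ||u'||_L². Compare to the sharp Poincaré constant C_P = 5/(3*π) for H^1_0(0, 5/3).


||u||_L² / ||u'||_L² = 5*sqrt(14)/42 < C_P = 5/(3*π).

u(x) = -4·x^2·(5/3 − x), so u'(x) = 4*x*(9*x - 10)/3.
u(x) = -4·x^2·(5/3 − x) vanishes at x = 0 and x = 5/3, so u ∈ H^1_0(0, 5/3). Differentiate via the product rule and integrate the resulting polynomials term by term.
  ∫_0^5/3 u² dx = ∫_0^5/3 (16*x^6 - 160*x^5/3 + 400*x^4/9) dx. Term by term:
    ∫_0^5/3 16*x^6 dx = 1250000/15309;  ∫_0^5/3 -160*x^5/3 dx = -1250000/6561;  ∫_0^5/3 400*x^4/9 dx = 250000/2187.
  Sum: 1250000/15309 − 1250000/6561 + 250000/2187 = 250000/45927.
  ∫_0^5/3 (u')² dx = ∫_0^5/3 (144*x^4 - 320*x^3 + 1600*x^2/9) dx. Term by term:
    ∫_0^5/3 144*x^4 dx = 10000/27;  ∫_0^5/3 -320*x^3 dx = -50000/81;  ∫_0^5/3 1600*x^2/9 dx = 200000/729.
  Sum: 10000/27 − 50000/81 + 200000/729 = 20000/729.
∫_0^5/3 u² dx = 250000/45927, so ||u||_L² = 500*sqrt(7)/567.
∫_0^5/3 (u')² dx = 20000/729, so ||u'||_L² = 100*sqrt(2)/27.
Ratio ||u||_L² / ||u'||_L² = 5*sqrt(14)/42.
Sharp Poincaré constant on H^1_0(0, 5/3) is C_P = L/π = 5/(3*π), achieved by sin(3*π/5·x).
A polynomial bump cannot attain the sharp Poincaré constant (only the first sine eigenfunction does), so the ratio is strictly less than C_P, consistent with ||u||_L² ≤ C_P ||u'||_L².


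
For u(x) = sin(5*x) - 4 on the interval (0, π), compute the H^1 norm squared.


||u||_{H^1(0,π)}^2 = -16/5 + 29*π

u'(x) = 5*cos(5*x).
Expand u² and (u')² and integrate term by term on (0, π), using: for integers n ≥ 1, ∫_0^π sin²(nx) dx = ∫_0^π cos²(nx) dx = π/2; for n ≠ n', ∫_0^π sin(nx)sin(n'x) dx = ∫_0^π cos(nx)cos(n'x) dx = 0; and by product-to-sum, ∫_0^π sin(nx)cos(n'x) dx = ½∫_0^π [sin((n+n')x) + sin((n−n')x)] dx, which is 0 when n+n' is even and 2n/(n²−n'²) when n+n' is odd (it need not vanish on (0, π)). For the constant mode: ∫_0^π 1 dx = π, ∫_0^π cos(nx) dx = 0, ∫_0^π sin(nx) dx = (1−(−1)^n)/n.
  u² squared terms: (-4)²·∫1 dx = 16·π = 16*π;  (1)²·∫sin(5x)² dx = 1·π/2 = π/2.
  u² cross terms: 2·(-4)·(1)·∫1·sin(5x) dx = -8·(2/5) = -16/5.
  So ∫_0^π u² dx = 16*π + π/2 − 16/5 = -16/5 + 33*π/2.
  (u')² squared terms: (5)²·∫cos(5x)² dx = 25·π/2 = 25*π/2.
  So ∫_0^π (u')² dx = 25*π/2.
||u||_{H^1}^2 = (-16/5 + 33*π/2) + (25*π/2) = -16/5 + 29*π.


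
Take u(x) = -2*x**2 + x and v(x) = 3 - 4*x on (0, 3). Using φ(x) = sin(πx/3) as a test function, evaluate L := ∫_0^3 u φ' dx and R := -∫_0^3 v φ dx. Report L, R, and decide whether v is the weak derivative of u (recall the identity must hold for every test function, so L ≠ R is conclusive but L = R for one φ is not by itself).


LHS = 30/π, RHS = 18/π. No, v is not the weak derivative of u.

u(x) = -2*x**2 + x, classical derivative u'(x) = 1 - 4*x.
φ(x) = sin(πx/3), so φ'(x) = π*cos(π*x/3)/3.
Note φ(0) = φ(3) = 0, so the boundary term u·φ vanishes.
LHS = ∫_0^3 u(x) φ'(x) dx = ∫_0^3 (-2*π*x^2*cos(π*x/3)/3 + π*x*cos(π*x/3)/3) dx. Term by term:
  ∫_0^3 -2*π*x^2*cos(π*x/3)/3 dx = 36/π;  ∫_0^3 π*x*cos(π*x/3)/3 dx = -6/π.
Sum: 36/π − 6/π = 30/π.
So LHS = 30/π.
∫_0^3 v(x) φ(x) dx = ∫_0^3 (-4*x*sin(π*x/3) + 3*sin(π*x/3)) dx. Term by term:
  ∫_0^3 3*sin(π*x/3) dx = 18/π;  ∫_0^3 -4*x*sin(π*x/3) dx = -36/π.
Sum: 18/π − 36/π = -18/π.
So RHS = -∫_0^3 v(x) φ(x) dx = 18/π.
LHS − RHS = 12/π ≠ 0, so the identity fails.
(For a valid weak derivative the identity must hold for EVERY test function, in particular this one. The failure shows v is NOT the weak derivative of u.)
Correct weak derivative would be u'(x) = 1 - 4*x.


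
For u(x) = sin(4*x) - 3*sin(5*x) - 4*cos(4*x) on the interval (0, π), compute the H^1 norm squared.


||u||_{H^1(0,π)}^2 = 1360/3 + 523*π/2

u'(x) = 16*sin(4*x) + 4*cos(4*x) - 15*cos(5*x).
Expand u² and (u')² and integrate term by term on (0, π), using: for integers n ≥ 1, ∫_0^π sin²(nx) dx = ∫_0^π cos²(nx) dx = π/2; for n ≠ n', ∫_0^π sin(nx)sin(n'x) dx = ∫_0^π cos(nx)cos(n'x) dx = 0; and by product-to-sum, ∫_0^π sin(nx)cos(n'x) dx = ½∫_0^π [sin((n+n')x) + sin((n−n')x)] dx, which is 0 when n+n' is even and 2n/(n²−n'²) when n+n' is odd (it need not vanish on (0, π)).
  u² squared terms: (-4)²·∫cos(4x)² dx = 16·π/2 = 8*π;  (-3)²·∫sin(5x)² dx = 9·π/2 = 9*π/2;  (1)²·∫sin(4x)² dx = 1·π/2 = π/2.
  u² cross terms: 2·(-4)·(-3)·∫cos(4x)·sin(5x) dx = 24·(10/9) = 80/3;  2·(-4)·(1)·∫cos(4x)·sin(4x) dx = -8·(0) = 0;  2·(-3)·(1)·∫sin(5x)·sin(4x) dx = -6·(0) = 0.
  So ∫_0^π u² dx = 8*π + 9*π/2 + π/2 + 80/3 + 0 + 0 = 80/3 + 13*π.
  (u')² squared terms: (-15)²·∫cos(5x)² dx = 225·π/2 = 225*π/2;  (4)²·∫cos(4x)² dx = 16·π/2 = 8*π;  (16)²·∫sin(4x)² dx = 256·π/2 = 128*π.
  (u')² cross terms: 2·(-15)·(4)·∫cos(5x)·cos(4x) dx = -120·(0) = 0;  2·(-15)·(16)·∫cos(5x)·sin(4x) dx = -480·(-8/9) = 1280/3;  2·(4)·(16)·∫cos(4x)·sin(4x) dx = 128·(0) = 0.
  So ∫_0^π (u')² dx = 225*π/2 + 8*π + 128*π + 0 + 1280/3 + 0 = 1280/3 + 497*π/2.
||u||_{H^1}^2 = (80/3 + 13*π) + (1280/3 + 497*π/2) = 1360/3 + 523*π/2.


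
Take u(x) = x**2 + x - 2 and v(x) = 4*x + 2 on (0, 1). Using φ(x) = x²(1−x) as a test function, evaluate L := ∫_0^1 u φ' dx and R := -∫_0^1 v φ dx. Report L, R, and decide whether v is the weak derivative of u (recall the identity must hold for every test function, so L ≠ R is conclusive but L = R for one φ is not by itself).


LHS = -11/60, RHS = -11/30. No, v is not the weak derivative of u.

u(x) = x**2 + x - 2, classical derivative u'(x) = 2*x + 1.
φ(x) = x²(1−x), so φ'(x) = x*(2 - 3*x).
Note φ(0) = φ(1) = 0, so the boundary term u·φ vanishes.
LHS = ∫_0^1 u(x) φ'(x) dx = ∫_0^1 (-3*x^4 - x^3 + 8*x^2 - 4*x) dx. Term by term:
  ∫_0^1 -3*x^4 dx = -3/5;  ∫_0^1 -x^3 dx = -1/4;  ∫_0^1 8*x^2 dx = 8/3;
  ∫_0^1 -4*x dx = -2.
Sum: -3/5 − 1/4 + 8/3 − 2 = -11/60.
So LHS = -11/60.
∫_0^1 v(x) φ(x) dx = ∫_0^1 (-4*x^4 + 2*x^3 + 2*x^2) dx. Term by term:
  ∫_0^1 -4*x^4 dx = -4/5;  ∫_0^1 2*x^3 dx = 1/2;  ∫_0^1 2*x^2 dx = 2/3.
Sum: -4/5 + 1/2 + 2/3 = 11/30.
So RHS = -∫_0^1 v(x) φ(x) dx = -11/30.
LHS − RHS = 11/60 ≠ 0, so the identity fails.
(For a valid weak derivative the identity must hold for EVERY test function, in particular this one. The failure shows v is NOT the weak derivative of u.)
Correct weak derivative would be u'(x) = 2*x + 1.


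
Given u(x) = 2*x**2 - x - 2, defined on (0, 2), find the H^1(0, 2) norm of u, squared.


||u||_{H^1}^2 = 178/5

The H^1 norm (squared) on an interval (0, L) is
  ||u||_{H^1}^2 = ∫_0^L u(x)^2 dx + ∫_0^L u'(x)^2 dx.
Compute u'(x) = 4*x - 1.
Then u(x)^2 = 4*x**4 - 4*x**3 - 7*x**2 + 4*x + 4 and u'(x)^2 = 16*x**2 - 8*x + 1.
Integrate each monomial from 0 to 2 using ∫_0^2 c·x^n dx = c·2^(n+1)/(n+1):
  ∫_0^2 u(x)^2 dx = ∫_0^2 (4*x^4 - 4*x^3 - 7*x^2 + 4*x + 4) dx. Term by term:
    ∫_0^2 4*x^4 dx = 128/5;  ∫_0^2 -4*x^3 dx = -16;  ∫_0^2 -7*x^2 dx = -56/3;
    ∫_0^2 4*x dx = 8;  ∫_0^2 4 dx = 8.
  Sum: 128/5 − 16 − 56/3 + 8 + 8 = 104/15.
  ∫_0^2 u'(x)^2 dx = ∫_0^2 (16*x^2 - 8*x + 1) dx. Term by term:
    ∫_0^2 16*x^2 dx = 128/3;  ∫_0^2 -8*x dx = -16;  ∫_0^2 1 dx = 2.
  Sum: 128/3 − 16 + 2 = 86/3.
Adding: ||u||_{H^1}^2 = 104/15 + 86/3 = 178/5.


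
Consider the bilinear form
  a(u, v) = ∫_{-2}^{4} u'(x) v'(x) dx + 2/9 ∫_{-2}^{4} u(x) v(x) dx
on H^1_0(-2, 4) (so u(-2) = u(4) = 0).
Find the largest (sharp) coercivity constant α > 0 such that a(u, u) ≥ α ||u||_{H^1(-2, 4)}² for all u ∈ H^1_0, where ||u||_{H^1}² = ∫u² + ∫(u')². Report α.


α = (8 + π^2)/(π^2 + 36)

Coercivity of a(·,·) on H^1_0(-2, 4) means a(u, u) ≥ α ||u||_{H^1}² for every u ∈ H^1_0.
The interval has length L = 6, and Poincaré/coercivity depend only on L. Here a(u, u) = ∫(u')² + (2/9)·∫u².
Here 0 < c = 2/9 < 1. The condition a(u,u) ≥ α||u||_{H^1}² reads (1−α)∫(u')² ≥ (α−c)∫u². Any admissible α is ≤ 1 (rapidly oscillating u have ∫u²/∫(u')² → 0), and α = 1 would force 0 ≥ (1−c)∫u², impossible since c < 1; so 1−α > 0. By the sharp Poincaré inequality on H^1_0 of an interval of length L, ∫(u')² ≥ (π/L)²∫u² with equality for the first sine mode sin(π(x−x₀)/L) (x₀ the left endpoint), so the inequality holds for all u iff (1−α)(π/L)² ≥ α − c, i.e. α ≤ ((π/L)² + c)/((π/L)² + 1) = (1 + c(L/π)²)/(1 + (L/π)²). With (π/L)² = π^2/36 and c = 2/9, the largest admissible constant is α = ((π/L)² + c)/((π/L)² + 1).
Simplifying, α = (8 + π^2)/(π^2 + 36).


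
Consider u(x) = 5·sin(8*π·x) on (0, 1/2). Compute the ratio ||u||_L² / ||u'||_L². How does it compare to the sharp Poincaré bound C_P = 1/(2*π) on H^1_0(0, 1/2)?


||u||_L² / ||u'||_L² = 1/(8*π) < C_P = 1/(2*π).

u(x) = 5·sin(8*π·x), so u'(x) = 40*π*cos(8*π*x).
Writing u(x) = A·sin(kπx/L) with A = 5 and k = 4, use ∫_0^L sin²(kπx/L) dx = L/2 and ∫_0^L cos²(kπx/L) dx = L/2.
u² = 25·sin²(8*π·x) and (u')² = 1600*π^2·cos²(8*π·x), and each of sin², cos² integrates to L/2 = 1/4 over (0, 1/2).
∫_0^1/2 u² dx = 25/4, so ||u||_L² = 5/2.
∫_0^1/2 (u')² dx = 400*π^2, so ||u'||_L² = 20*π.
Ratio ||u||_L² / ||u'||_L² = 1/(8*π).
Sharp Poincaré constant on H^1_0(0, 1/2) is C_P = L/π = 1/(2*π), achieved by sin(2*π·x).
This is the k = 4 harmonic; the ratio L/(kπ) is strictly less than C_P = L/π, consistent with the sharp inequality ||u||_L² ≤ C_P ||u'||_L².


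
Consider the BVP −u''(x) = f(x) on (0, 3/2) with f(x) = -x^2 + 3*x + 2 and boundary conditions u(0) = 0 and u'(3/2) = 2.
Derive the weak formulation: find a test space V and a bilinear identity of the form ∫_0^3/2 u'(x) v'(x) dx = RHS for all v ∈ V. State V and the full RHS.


V = {v ∈ H^1(0, 3/2) : v(0) = 0} (test functions vanish at x = 0 where u is specified); weak form: ∫_0^3/2 u'v' dx = ∫_0^3/2 (-x^2 + 3*x + 2) v dx + 2·v(3/2) for all v ∈ V.

Multiply both sides by a test function v and integrate from 0 to 3/2:
  ∫_0^3/2 −u''(x) v(x) dx = ∫_0^3/2 f(x) v(x) dx.
Integrate the LHS by parts once:
  ∫_0^3/2 −u'' v dx = −[u'(x) v(x)]_0^3/2 + ∫_0^3/2 u'(x) v'(x) dx.
Thus ∫_0^3/2 u'(x) v'(x) dx = ∫_0^3/2 f(x) v(x) dx + [u'(x) v(x)]_0^3/2.
Choose V so that boundary terms are either known or forced to vanish.
Mixed BC: u(0) = 0 (Dirichlet) and u'(3/2) = 2 (Neumann). Define V = {v ∈ H^1(0, 3/2) : v(0) = 0}. Then [u' v]_0^3/2 = u'(3/2)·v(3/2) − u'(0)·0 = 2·v(3/2).
Weak formulation: find u (satisfying any essential BC) such that ∫_0^3/2 u'(x) v'(x) dx = ∫_0^3/2 f v dx + 2·v(3/2) for all v ∈ V (Dirichlet at 0 absorbed into V; Neumann datum at x = 3/2 contributes the boundary term).
Substituting f(x) = -x^2 + 3*x + 2, the right-hand side is ∫_0^3/2 (-x^2 + 3*x + 2) v dx + 2·v(3/2).


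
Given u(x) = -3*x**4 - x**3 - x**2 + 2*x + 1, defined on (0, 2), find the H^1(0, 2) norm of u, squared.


||u||_{H^1}^2 = 446426/105

The H^1 norm (squared) on an interval (0, L) is
  ||u||_{H^1}^2 = ∫_0^L u(x)^2 dx + ∫_0^L u'(x)^2 dx.
Compute u'(x) = -12*x**3 - 3*x**2 - 2*x + 2.
Then u(x)^2 = 9*x**8 + 6*x**7 + 7*x**6 - 10*x**5 - 9*x**4 - 6*x**3 + 2*x**2 + 4*x + 1 and u'(x)^2 = 144*x**6 + 72*x**5 + 57*x**4 - 36*x**3 - 8*x**2 - 8*x + 4.
Integrate each monomial from 0 to 2 using ∫_0^2 c·x^n dx = c·2^(n+1)/(n+1):
  ∫_0^2 u(x)^2 dx = ∫_0^2 (9*x^8 + 6*x^7 + 7*x^6 - 10*x^5 - 9*x^4 - 6*x^3 + 2*x^2 + 4*x + 1) dx. Term by term:
    ∫_0^2 9*x^8 dx = 512;  ∫_0^2 6*x^7 dx = 192;  ∫_0^2 7*x^6 dx = 128;
    ∫_0^2 -10*x^5 dx = -320/3;  ∫_0^2 -9*x^4 dx = -288/5;  ∫_0^2 -6*x^3 dx = -24;
    ∫_0^2 2*x^2 dx = 16/3;  ∫_0^2 4*x dx = 8;  ∫_0^2 1 dx = 2.
  Sum: 512 + 192 + 128 − 320/3 − 288/5 − 24 + 16/3 + 8 + 2 = 9886/15.
  ∫_0^2 u'(x)^2 dx = ∫_0^2 (144*x^6 + 72*x^5 + 57*x^4 - 36*x^3 - 8*x^2 - 8*x + 4) dx. Term by term:
    ∫_0^2 144*x^6 dx = 18432/7;  ∫_0^2 72*x^5 dx = 768;  ∫_0^2 57*x^4 dx = 1824/5;
    ∫_0^2 -36*x^3 dx = -144;  ∫_0^2 -8*x^2 dx = -64/3;  ∫_0^2 -8*x dx = -16;
    ∫_0^2 4 dx = 8.
  Sum: 18432/7 + 768 + 1824/5 − 144 − 64/3 − 16 + 8 = 377224/105.
Adding: ||u||_{H^1}^2 = 9886/15 + 377224/105 = 446426/105.


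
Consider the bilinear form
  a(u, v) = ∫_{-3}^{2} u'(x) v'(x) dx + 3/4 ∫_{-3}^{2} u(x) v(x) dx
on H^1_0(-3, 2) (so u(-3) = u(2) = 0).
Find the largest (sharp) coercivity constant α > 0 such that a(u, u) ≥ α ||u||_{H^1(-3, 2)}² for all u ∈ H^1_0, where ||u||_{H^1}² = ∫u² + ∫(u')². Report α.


α = (π^2 + 75/4)/(π^2 + 25)

Coercivity of a(·,·) on H^1_0(-3, 2) means a(u, u) ≥ α ||u||_{H^1}² for every u ∈ H^1_0.
The interval has length L = 5, and Poincaré/coercivity depend only on L. Here a(u, u) = ∫(u')² + (3/4)·∫u².
Here 0 < c = 3/4 < 1. The condition a(u,u) ≥ α||u||_{H^1}² reads (1−α)∫(u')² ≥ (α−c)∫u². Any admissible α is ≤ 1 (rapidly oscillating u have ∫u²/∫(u')² → 0), and α = 1 would force 0 ≥ (1−c)∫u², impossible since c < 1; so 1−α > 0. By the sharp Poincaré inequality on H^1_0 of an interval of length L, ∫(u')² ≥ (π/L)²∫u² with equality for the first sine mode sin(π(x−x₀)/L) (x₀ the left endpoint), so the inequality holds for all u iff (1−α)(π/L)² ≥ α − c, i.e. α ≤ ((π/L)² + c)/((π/L)² + 1) = (1 + c(L/π)²)/(1 + (L/π)²). With (π/L)² = π^2/25 and c = 3/4, the largest admissible constant is α = ((π/L)² + c)/((π/L)² + 1).
Simplifying, α = (π^2 + 75/4)/(π^2 + 25).


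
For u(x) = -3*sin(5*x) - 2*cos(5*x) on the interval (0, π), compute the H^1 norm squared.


||u||_{H^1(0,π)}^2 = 169*π

u'(x) = 10*sin(5*x) - 15*cos(5*x).
Expand u² and (u')² and integrate term by term on (0, π), using: for integers n ≥ 1, ∫_0^π sin²(nx) dx = ∫_0^π cos²(nx) dx = π/2; for n ≠ n', ∫_0^π sin(nx)sin(n'x) dx = ∫_0^π cos(nx)cos(n'x) dx = 0; and by product-to-sum, ∫_0^π sin(nx)cos(n'x) dx = ½∫_0^π [sin((n+n')x) + sin((n−n')x)] dx, which is 0 when n+n' is even and 2n/(n²−n'²) when n+n' is odd (it need not vanish on (0, π)).
  u² squared terms: (-3)²·∫sin(5x)² dx = 9·π/2 = 9*π/2;  (-2)²·∫cos(5x)² dx = 4·π/2 = 2*π.
  u² cross terms: 2·(-3)·(-2)·∫sin(5x)·cos(5x) dx = 12·(0) = 0.
  So ∫_0^π u² dx = 9*π/2 + 2*π + 0 = 13*π/2.
  (u')² squared terms: (-15)²·∫cos(5x)² dx = 225·π/2 = 225*π/2;  (10)²·∫sin(5x)² dx = 100·π/2 = 50*π.
  (u')² cross terms: 2·(-15)·(10)·∫cos(5x)·sin(5x) dx = -300·(0) = 0.
  So ∫_0^π (u')² dx = 225*π/2 + 50*π + 0 = 325*π/2.
||u||_{H^1}^2 = (13*π/2) + (325*π/2) = 169*π.


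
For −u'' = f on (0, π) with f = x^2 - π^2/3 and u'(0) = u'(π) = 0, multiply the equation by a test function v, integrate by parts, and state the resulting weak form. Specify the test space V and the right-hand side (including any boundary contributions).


V = H^1(0, π) (no boundary constraint on v; u is determined up to an additive constant); weak form: ∫_0^π u'v' dx = ∫_0^π (x^2 - π^2/3) v dx for all v ∈ V.

Multiply both sides by a test function v and integrate from 0 to π:
  ∫_0^π −u''(x) v(x) dx = ∫_0^π f(x) v(x) dx.
Integrate the LHS by parts once:
  ∫_0^π −u'' v dx = −[u'(x) v(x)]_0^π + ∫_0^π u'(x) v'(x) dx.
Thus ∫_0^π u'(x) v'(x) dx = ∫_0^π f(x) v(x) dx + [u'(x) v(x)]_0^π.
Choose V so that boundary terms are either known or forced to vanish.
u has homogeneous Neumann: u'(0) = u'(π) = 0. So [u' v]_0^π = 0·v(π) − 0·v(0) = 0 for any v; take V = H^1(0, π).
Weak formulation: find u (satisfying any essential BC) such that ∫_0^π u'(x) v'(x) dx = ∫_0^π f v dx for all v ∈ V (homogeneous Neumann, so boundary terms vanish).
Substituting f(x) = x^2 - π^2/3, the right-hand side is ∫_0^π (x^2 - π^2/3) v dx.
Compatibility check (pure Neumann): taking v ≡ 1 ∈ V gives 0 = ∫_0^π f dx + (0) − (0), i.e. ∫_0^π f dx must equal u'(0) − u'(π) = 0. Indeed ∫_0^π (x^2 - π^2/3) dx = 0, so the data are compatible. The solution is then unique only up to an additive constant (fix it e.g. by requiring ∫_0^π u dx = 0).


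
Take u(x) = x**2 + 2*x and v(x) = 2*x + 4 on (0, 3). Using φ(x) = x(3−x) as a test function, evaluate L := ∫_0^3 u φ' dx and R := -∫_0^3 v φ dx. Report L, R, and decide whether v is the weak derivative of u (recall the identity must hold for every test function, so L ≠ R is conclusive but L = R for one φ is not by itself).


LHS = -45/2, RHS = -63/2. No, v is not the weak derivative of u.

u(x) = x**2 + 2*x, classical derivative u'(x) = 2*x + 2.
φ(x) = x(3−x), so φ'(x) = 3 - 2*x.
Note φ(0) = φ(3) = 0, so the boundary term u·φ vanishes.
LHS = ∫_0^3 u(x) φ'(x) dx = ∫_0^3 (-2*x^3 - x^2 + 6*x) dx. Term by term:
  ∫_0^3 -2*x^3 dx = -81/2;  ∫_0^3 -x^2 dx = -9;  ∫_0^3 6*x dx = 27.
Sum: -81/2 − 9 + 27 = -45/2.
So LHS = -45/2.
∫_0^3 v(x) φ(x) dx = ∫_0^3 (-2*x^3 + 2*x^2 + 12*x) dx. Term by term:
  ∫_0^3 -2*x^3 dx = -81/2;  ∫_0^3 2*x^2 dx = 18;  ∫_0^3 12*x dx = 54.
Sum: -81/2 + 18 + 54 = 63/2.
So RHS = -∫_0^3 v(x) φ(x) dx = -63/2.
LHS − RHS = 9 ≠ 0, so the identity fails.
(For a valid weak derivative the identity must hold for EVERY test function, in particular this one. The failure shows v is NOT the weak derivative of u.)
Correct weak derivative would be u'(x) = 2*x + 2.


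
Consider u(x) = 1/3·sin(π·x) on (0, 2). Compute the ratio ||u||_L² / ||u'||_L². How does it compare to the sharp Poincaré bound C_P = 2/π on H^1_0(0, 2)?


||u||_L² / ||u'||_L² = 1/π < C_P = 2/π.

u(x) = 1/3·sin(π·x), so u'(x) = π*cos(π*x)/3.
Writing u(x) = A·sin(kπx/L) with A = 1/3 and k = 2, use ∫_0^L sin²(kπx/L) dx = L/2 and ∫_0^L cos²(kπx/L) dx = L/2.
u² = 1/9·sin²(π·x) and (u')² = π^2/9·cos²(π·x), and each of sin², cos² integrates to L/2 = 1 over (0, 2).
∫_0^2 u² dx = 1/9, so ||u||_L² = 1/3.
∫_0^2 (u')² dx = π^2/9, so ||u'||_L² = π/3.
Ratio ||u||_L² / ||u'||_L² = 1/π.
Sharp Poincaré constant on H^1_0(0, 2) is C_P = L/π = 2/π, achieved by sin(π/2·x).
This is the k = 2 harmonic; the ratio L/(kπ) is strictly less than C_P = L/π, consistent with the sharp inequality ||u||_L² ≤ C_P ||u'||_L².


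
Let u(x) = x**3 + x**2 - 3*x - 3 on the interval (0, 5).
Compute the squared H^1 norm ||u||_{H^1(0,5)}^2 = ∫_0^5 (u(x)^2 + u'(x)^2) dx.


||u||_{H^1}^2 = 130030/7

The H^1 norm (squared) on an interval (0, L) is
  ||u||_{H^1}^2 = ∫_0^L u(x)^2 dx + ∫_0^L u'(x)^2 dx.
Compute u'(x) = 3*x**2 + 2*x - 3.
Then u(x)^2 = x**6 + 2*x**5 - 5*x**4 - 12*x**3 + 3*x**2 + 18*x + 9 and u'(x)^2 = 9*x**4 + 12*x**3 - 14*x**2 - 12*x + 9.
Integrate each monomial from 0 to 5 using ∫_0^5 c·x^n dx = c·5^(n+1)/(n+1):
  ∫_0^5 u(x)^2 dx = ∫_0^5 (x^6 + 2*x^5 - 5*x^4 - 12*x^3 + 3*x^2 + 18*x + 9) dx. Term by term:
    ∫_0^5 x^6 dx = 78125/7;  ∫_0^5 2*x^5 dx = 15625/3;  ∫_0^5 -5*x^4 dx = -3125;
    ∫_0^5 -12*x^3 dx = -1875;  ∫_0^5 3*x^2 dx = 125;  ∫_0^5 18*x dx = 225;
    ∫_0^5 9 dx = 45.
  Sum: 78125/7 + 15625/3 − 3125 − 1875 + 125 + 225 + 45 = 247045/21.
  ∫_0^5 u'(x)^2 dx = ∫_0^5 (9*x^4 + 12*x^3 - 14*x^2 - 12*x + 9) dx. Term by term:
    ∫_0^5 9*x^4 dx = 5625;  ∫_0^5 12*x^3 dx = 1875;  ∫_0^5 -14*x^2 dx = -1750/3;
    ∫_0^5 -12*x dx = -150;  ∫_0^5 9 dx = 45.
  Sum: 5625 + 1875 − 1750/3 − 150 + 45 = 20435/3.
Adding: ||u||_{H^1}^2 = 247045/21 + 20435/3 = 130030/7.


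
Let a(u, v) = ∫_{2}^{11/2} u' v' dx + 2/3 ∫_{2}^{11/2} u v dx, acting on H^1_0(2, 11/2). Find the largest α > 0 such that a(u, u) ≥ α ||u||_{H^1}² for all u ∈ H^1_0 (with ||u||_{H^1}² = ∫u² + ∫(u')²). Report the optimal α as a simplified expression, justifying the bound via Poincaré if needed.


α = 2*(49 + 6*π^2)/(3*(4*π^2 + 49))

Coercivity of a(·,·) on H^1_0(2, 11/2) means a(u, u) ≥ α ||u||_{H^1}² for every u ∈ H^1_0.
The interval has length L = 7/2, and Poincaré/coercivity depend only on L. Here a(u, u) = ∫(u')² + (2/3)·∫u².
Here 0 < c = 2/3 < 1. The condition a(u,u) ≥ α||u||_{H^1}² reads (1−α)∫(u')² ≥ (α−c)∫u². Any admissible α is ≤ 1 (rapidly oscillating u have ∫u²/∫(u')² → 0), and α = 1 would force 0 ≥ (1−c)∫u², impossible since c < 1; so 1−α > 0. By the sharp Poincaré inequality on H^1_0 of an interval of length L, ∫(u')² ≥ (π/L)²∫u² with equality for the first sine mode sin(π(x−x₀)/L) (x₀ the left endpoint), so the inequality holds for all u iff (1−α)(π/L)² ≥ α − c, i.e. α ≤ ((π/L)² + c)/((π/L)² + 1) = (1 + c(L/π)²)/(1 + (L/π)²). With (π/L)² = 4*π^2/49 and c = 2/3, the largest admissible constant is α = ((π/L)² + c)/((π/L)² + 1).
Simplifying, α = 2*(49 + 6*π^2)/(3*(4*π^2 + 49)).


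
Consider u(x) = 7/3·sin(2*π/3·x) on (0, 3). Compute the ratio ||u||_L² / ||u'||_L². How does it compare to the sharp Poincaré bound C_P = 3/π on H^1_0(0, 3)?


||u||_L² / ||u'||_L² = 3/(2*π) < C_P = 3/π.

u(x) = 7/3·sin(2*π/3·x), so u'(x) = 14*π*cos(2*π*x/3)/9.
Writing u(x) = A·sin(kπx/L) with A = 7/3 and k = 2, use ∫_0^L sin²(kπx/L) dx = L/2 and ∫_0^L cos²(kπx/L) dx = L/2.
u² = 49/9·sin²(2*π/3·x) and (u')² = 196*π^2/81·cos²(2*π/3·x), and each of sin², cos² integrates to L/2 = 3/2 over (0, 3).
∫_0^3 u² dx = 49/6, so ||u||_L² = 7*sqrt(6)/6.
∫_0^3 (u')² dx = 98*π^2/27, so ||u'||_L² = 7*sqrt(6)*π/9.
Ratio ||u||_L² / ||u'||_L² = 3/(2*π).
Sharp Poincaré constant on H^1_0(0, 3) is C_P = L/π = 3/π, achieved by sin(π/3·x).
This is the k = 2 harmonic; the ratio L/(kπ) is strictly less than C_P = L/π, consistent with the sharp inequality ||u||_L² ≤ C_P ||u'||_L².
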